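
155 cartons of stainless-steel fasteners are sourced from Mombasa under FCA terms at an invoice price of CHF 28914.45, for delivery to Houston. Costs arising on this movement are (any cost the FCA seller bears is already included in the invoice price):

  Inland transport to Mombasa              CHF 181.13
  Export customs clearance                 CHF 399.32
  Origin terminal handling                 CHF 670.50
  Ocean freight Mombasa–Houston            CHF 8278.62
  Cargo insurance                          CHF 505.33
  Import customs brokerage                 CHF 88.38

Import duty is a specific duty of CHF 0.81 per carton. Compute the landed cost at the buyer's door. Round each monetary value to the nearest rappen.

FCA: the seller delivers export-cleared goods to the carrier; the buyer bears costs from that point.
Already in the invoice (seller's account under FCA): inland to port, export clearance — exclude.
CIF value = FCA price + origin terminal + freight + insurance = 28914.45 + 670.50 + 8278.62 + 505.33 = 38368.90
Import duty = 155 × 0.81 = 125.55
Buyer bears: origin terminal 670.50 + freight 8278.62 + insurance 505.33 + brokerage 88.38 + duty 125.55 = 9668.38
Landed cost = invoice 28914.45 + 9668.38 = 38582.83

Total landed cost: CHF 38582.83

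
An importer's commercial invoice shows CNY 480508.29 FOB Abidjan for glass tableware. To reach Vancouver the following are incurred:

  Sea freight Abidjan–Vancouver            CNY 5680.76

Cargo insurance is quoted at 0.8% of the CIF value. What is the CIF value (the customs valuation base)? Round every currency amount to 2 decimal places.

CIF value: CNY 490109.93

Let C be the CIF value. C = FOB price + freight + 0.8% × C
C − 0.8% × C = 480508.29 + 5680.76
0.992 × C = 486189.05
C = 486189.05 / 0.992 = 490109.93
Insurance premium = 0.8% × 490109.93 = 3920.88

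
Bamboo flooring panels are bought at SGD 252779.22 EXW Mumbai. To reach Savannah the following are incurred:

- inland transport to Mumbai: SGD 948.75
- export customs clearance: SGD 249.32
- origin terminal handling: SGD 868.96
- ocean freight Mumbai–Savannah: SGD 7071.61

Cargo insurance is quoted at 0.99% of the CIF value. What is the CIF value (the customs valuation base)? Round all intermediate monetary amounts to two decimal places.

CIF value: SGD 264536.77

Let C be the CIF value. C = EXW price + pre-shipment costs + freight + 0.99% × C
C − 0.99% × C = 252779.22 + 948.75 + 249.32 + 868.96 + 7071.61
0.9901 × C = 261917.86
C = 261917.86 / 0.9901 = 264536.77
Insurance premium = 0.99% × 264536.77 = 2618.91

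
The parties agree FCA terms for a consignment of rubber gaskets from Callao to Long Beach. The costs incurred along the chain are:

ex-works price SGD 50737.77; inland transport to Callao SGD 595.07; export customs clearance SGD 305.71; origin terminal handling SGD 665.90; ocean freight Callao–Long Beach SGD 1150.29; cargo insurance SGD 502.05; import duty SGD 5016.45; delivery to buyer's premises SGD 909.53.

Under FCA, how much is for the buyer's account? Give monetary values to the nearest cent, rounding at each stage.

FCA: the seller delivers export-cleared goods to the carrier; the buyer bears costs from that point.
Seller's account: goods 50737.77 + inland to port 595.07 + export clearance 305.71 = 51638.55
Buyer's account: origin terminal 665.90 + freight 1150.29 + insurance 502.05 + duty 5016.45 + delivery 909.53 = 8244.22

Buyer's account: SGD 8244.22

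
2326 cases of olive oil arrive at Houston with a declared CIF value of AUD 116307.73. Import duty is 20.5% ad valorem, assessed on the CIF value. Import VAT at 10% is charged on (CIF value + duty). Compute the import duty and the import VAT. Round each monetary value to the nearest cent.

Import duty = 116307.73 × 20.5% = 23843.08
VAT base = CIF + duty = 116307.73 + 23843.08 = 140150.81
Import VAT = 140150.81 × 10% = 14015.08

Import duty: AUD 23843.08; import VAT: AUD 14015.08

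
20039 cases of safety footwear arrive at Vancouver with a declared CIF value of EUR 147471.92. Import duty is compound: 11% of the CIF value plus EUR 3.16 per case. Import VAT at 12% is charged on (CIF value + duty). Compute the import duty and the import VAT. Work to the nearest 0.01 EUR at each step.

Import duty: EUR 79545.15; import VAT: EUR 27242.05

Ad valorem component: 147471.92 × 11% = 16221.91
Specific component: 20039 × 3.16 = 63323.24
Import duty = 16221.91 + 63323.24 = 79545.15
VAT base = CIF + duty = 147471.92 + 79545.15 = 227017.07
Import VAT = 227017.07 × 12% = 27242.05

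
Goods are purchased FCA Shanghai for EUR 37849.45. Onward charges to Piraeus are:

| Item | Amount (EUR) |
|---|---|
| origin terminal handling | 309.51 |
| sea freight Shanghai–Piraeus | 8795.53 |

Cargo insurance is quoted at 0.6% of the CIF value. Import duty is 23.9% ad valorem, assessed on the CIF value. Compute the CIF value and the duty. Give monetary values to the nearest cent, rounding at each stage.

Let C be the CIF value. C = FCA price + pre-shipment costs + freight + 0.6% × C
C − 0.6% × C = 37849.45 + 309.51 + 8795.53
0.994 × C = 46954.49
C = 46954.49 / 0.994 = 47237.92
Insurance premium = 0.6% × 47237.92 = 283.43
Import duty = 47237.92 × 23.9% = 11289.86

CIF value: EUR 47237.92; import duty: EUR 11289.86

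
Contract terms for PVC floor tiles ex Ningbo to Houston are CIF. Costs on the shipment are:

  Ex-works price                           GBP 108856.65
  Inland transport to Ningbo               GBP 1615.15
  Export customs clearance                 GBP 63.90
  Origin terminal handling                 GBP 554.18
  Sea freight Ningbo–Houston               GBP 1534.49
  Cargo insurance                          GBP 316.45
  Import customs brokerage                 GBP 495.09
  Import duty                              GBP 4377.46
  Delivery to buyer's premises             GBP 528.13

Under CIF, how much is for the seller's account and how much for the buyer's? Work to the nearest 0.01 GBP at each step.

CIF: the seller pays costs through ocean freight and marine insurance to the destination port.
Seller's account: goods 108856.65 + inland to port 1615.15 + export clearance 63.90 + origin terminal 554.18 + freight 1534.49 + insurance 316.45 = 112940.82
Buyer's account: brokerage 495.09 + duty 4377.46 + delivery 528.13 = 5400.68

Seller: GBP 112940.82; buyer: GBP 5400.68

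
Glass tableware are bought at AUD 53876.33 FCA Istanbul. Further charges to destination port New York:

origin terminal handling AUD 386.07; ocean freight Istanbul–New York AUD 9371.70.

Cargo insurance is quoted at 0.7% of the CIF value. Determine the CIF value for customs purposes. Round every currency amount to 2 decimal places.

Let C be the CIF value. C = FCA price + pre-shipment costs + freight + 0.7% × C
C − 0.7% × C = 53876.33 + 386.07 + 9371.70
0.993 × C = 63634.10
C = 63634.10 / 0.993 = 64082.68
Insurance premium = 0.7% × 64082.68 = 448.58

CIF value: AUD 64082.68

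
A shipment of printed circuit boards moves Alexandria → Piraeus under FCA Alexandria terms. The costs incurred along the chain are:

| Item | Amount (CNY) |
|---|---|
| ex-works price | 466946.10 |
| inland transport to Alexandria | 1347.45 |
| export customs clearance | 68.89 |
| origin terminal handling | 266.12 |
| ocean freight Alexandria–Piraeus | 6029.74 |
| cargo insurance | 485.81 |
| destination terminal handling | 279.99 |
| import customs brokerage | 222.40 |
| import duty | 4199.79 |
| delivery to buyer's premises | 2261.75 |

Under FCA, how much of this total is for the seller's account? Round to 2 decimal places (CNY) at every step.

FCA: the seller delivers export-cleared goods to the carrier; the buyer bears costs from that point.
Seller's account: goods 466946.10 + inland to port 1347.45 + export clearance 68.89 = 468362.44
Buyer's account: origin terminal 266.12 + freight 6029.74 + insurance 485.81 + destination terminal 279.99 + brokerage 222.40 + duty 4199.79 + delivery 2261.75 = 13745.60

Seller's account: CNY 468362.44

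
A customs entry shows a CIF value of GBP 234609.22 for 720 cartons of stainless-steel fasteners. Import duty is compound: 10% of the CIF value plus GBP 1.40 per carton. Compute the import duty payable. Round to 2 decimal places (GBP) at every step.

Ad valorem component: 234609.22 × 10% = 23460.92
Specific component: 720 × 1.40 = 1008.00
Import duty = 23460.92 + 1008.00 = 24468.92

Import duty: GBP 24468.92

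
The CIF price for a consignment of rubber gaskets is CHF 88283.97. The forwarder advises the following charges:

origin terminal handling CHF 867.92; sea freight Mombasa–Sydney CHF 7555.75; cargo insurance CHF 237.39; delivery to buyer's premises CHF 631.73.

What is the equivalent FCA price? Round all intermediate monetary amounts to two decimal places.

Not relevant to the conversion: delivery — on the buyer under both terms; not part of either seller's price.
From CIF to FCA, the seller no longer bears: origin terminal, freight, insurance.
FCA price = 88283.97 − 867.92 − 7555.75 − 237.39 = 79622.91

FCA price: CHF 79622.91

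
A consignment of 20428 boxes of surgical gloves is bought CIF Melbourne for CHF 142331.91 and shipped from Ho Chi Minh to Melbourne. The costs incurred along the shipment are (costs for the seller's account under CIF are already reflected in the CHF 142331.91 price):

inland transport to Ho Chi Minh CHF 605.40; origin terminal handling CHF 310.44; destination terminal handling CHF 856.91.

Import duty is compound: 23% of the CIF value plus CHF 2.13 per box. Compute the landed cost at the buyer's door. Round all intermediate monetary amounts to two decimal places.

CIF: the seller pays costs through ocean freight and marine insurance to the destination port.
Already in the invoice (seller's account under CIF): inland to port, origin terminal — exclude.
The CIF price already equals the CIF value: 142331.91
Ad valorem component: 142331.91 × 23% = 32736.34
Specific component: 20428 × 2.13 = 43511.64
Import duty = 32736.34 + 43511.64 = 76247.98
Buyer bears: destination terminal 856.91 + duty 76247.98 = 77104.89
Landed cost = invoice 142331.91 + 77104.89 = 219436.80

Total landed cost: CHF 219436.80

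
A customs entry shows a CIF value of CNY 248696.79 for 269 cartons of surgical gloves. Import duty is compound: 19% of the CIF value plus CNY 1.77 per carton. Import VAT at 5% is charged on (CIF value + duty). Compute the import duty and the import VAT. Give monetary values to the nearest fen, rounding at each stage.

Import duty: CNY 47728.52; import VAT: CNY 14821.27

Ad valorem component: 248696.79 × 19% = 47252.39
Specific component: 269 × 1.77 = 476.13
Import duty = 47252.39 + 476.13 = 47728.52
VAT base = CIF + duty = 248696.79 + 47728.52 = 296425.31
Import VAT = 296425.31 × 5% = 14821.27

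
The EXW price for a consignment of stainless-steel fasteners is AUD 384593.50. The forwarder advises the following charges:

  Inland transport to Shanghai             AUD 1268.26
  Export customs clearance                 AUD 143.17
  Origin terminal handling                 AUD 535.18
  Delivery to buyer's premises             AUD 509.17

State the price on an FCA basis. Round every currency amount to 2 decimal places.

FCA price: AUD 386004.93

Not relevant to the conversion: origin terminal, delivery — on the buyer under both terms; not part of either seller's price.
From EXW to FCA, the seller additionally bears: inland to port, export clearance.
FCA price = 384593.50 + 1268.26 + 143.17 = 386004.93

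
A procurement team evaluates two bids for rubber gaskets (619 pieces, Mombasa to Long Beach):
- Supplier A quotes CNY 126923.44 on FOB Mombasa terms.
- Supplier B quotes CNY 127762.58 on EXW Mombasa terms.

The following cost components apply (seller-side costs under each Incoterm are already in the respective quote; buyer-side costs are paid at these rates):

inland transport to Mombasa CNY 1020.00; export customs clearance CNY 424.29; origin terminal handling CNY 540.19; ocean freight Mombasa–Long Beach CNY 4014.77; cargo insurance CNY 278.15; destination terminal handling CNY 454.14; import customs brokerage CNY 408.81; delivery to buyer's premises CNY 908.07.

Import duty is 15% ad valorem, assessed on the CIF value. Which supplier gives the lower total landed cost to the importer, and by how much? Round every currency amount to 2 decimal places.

Supplier A (FOB):
CIF value = FOB price + freight + insurance = 126923.44 + 4014.77 + 278.15 = 131216.36
Import duty = 131216.36 × 15% = 19682.45
Buyer bears (A): 4014.77 + 278.15 + 454.14 + 408.81 + 908.07 = 6063.94
Landed cost (A) = invoice 126923.44 + 6063.94 + duty 19682.45 = 152669.83
Supplier B (EXW):
CIF value = EXW price + inland to port + export clearance + origin terminal + freight + insurance = 127762.58 + 1020.00 + 424.29 + 540.19 + 4014.77 + 278.15 = 134039.98
Import duty = 134039.98 × 15% = 20106.00
Buyer bears (B): 1020.00 + 424.29 + 540.19 + 4014.77 + 278.15 + 454.14 + 408.81 + 908.07 = 8048.42
Landed cost (B) = invoice 127762.58 + 8048.42 + duty 20106.00 = 155917.00
Difference = |152669.83 − 155917.00| = 3247.17

Supplier A is cheaper by CNY 3247.17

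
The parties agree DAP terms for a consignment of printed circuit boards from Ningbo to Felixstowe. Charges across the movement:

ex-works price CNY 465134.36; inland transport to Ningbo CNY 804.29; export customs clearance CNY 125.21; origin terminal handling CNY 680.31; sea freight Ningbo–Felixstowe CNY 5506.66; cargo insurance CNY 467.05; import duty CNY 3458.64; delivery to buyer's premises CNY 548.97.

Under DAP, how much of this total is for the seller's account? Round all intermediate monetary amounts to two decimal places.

DAP: the seller bears all costs to the named destination except import duty and clearance.
Seller's account: goods 465134.36 + inland to port 804.29 + export clearance 125.21 + origin terminal 680.31 + freight 5506.66 + insurance 467.05 + delivery 548.97 = 473266.85
Buyer's account: duty 3458.64 = 3458.64

Seller's account: CNY 473266.85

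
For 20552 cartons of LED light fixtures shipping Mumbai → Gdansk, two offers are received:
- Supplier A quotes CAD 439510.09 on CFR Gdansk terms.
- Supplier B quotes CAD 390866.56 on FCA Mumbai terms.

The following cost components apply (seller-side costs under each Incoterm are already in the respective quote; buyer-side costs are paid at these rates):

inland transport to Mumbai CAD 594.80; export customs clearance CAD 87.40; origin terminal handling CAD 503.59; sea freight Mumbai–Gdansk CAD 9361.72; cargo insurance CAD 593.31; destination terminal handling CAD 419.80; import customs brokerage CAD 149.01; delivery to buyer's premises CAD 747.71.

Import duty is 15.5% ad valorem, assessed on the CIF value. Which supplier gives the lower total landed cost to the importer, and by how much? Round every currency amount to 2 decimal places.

Supplier B is cheaper by CAD 44788.85

Supplier A (CFR):
CIF value = CFR price + insurance = 439510.09 + 593.31 = 440103.40
Import duty = 440103.40 × 15.5% = 68216.03
Buyer bears (A): 593.31 + 419.80 + 149.01 + 747.71 = 1909.83
Landed cost (A) = invoice 439510.09 + 1909.83 + duty 68216.03 = 509635.95
Supplier B (FCA):
CIF value = FCA price + origin terminal + freight + insurance = 390866.56 + 503.59 + 9361.72 + 593.31 = 401325.18
Import duty = 401325.18 × 15.5% = 62205.40
Buyer bears (B): 503.59 + 9361.72 + 593.31 + 419.80 + 149.01 + 747.71 = 11775.14
Landed cost (B) = invoice 390866.56 + 11775.14 + duty 62205.40 = 464847.10
Difference = |509635.95 − 464847.10| = 44788.85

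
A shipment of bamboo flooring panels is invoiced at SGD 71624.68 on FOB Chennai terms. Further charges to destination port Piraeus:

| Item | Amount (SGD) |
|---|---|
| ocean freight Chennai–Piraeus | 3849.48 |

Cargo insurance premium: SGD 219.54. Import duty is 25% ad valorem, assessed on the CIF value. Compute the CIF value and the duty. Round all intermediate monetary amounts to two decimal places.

CIF = FOB price + freight + insurance
CIF = 71624.68 + 3849.48 + 219.54 = 75693.70
Import duty = 75693.70 × 25% = 18923.43

CIF value: SGD 75693.70; import duty: SGD 18923.43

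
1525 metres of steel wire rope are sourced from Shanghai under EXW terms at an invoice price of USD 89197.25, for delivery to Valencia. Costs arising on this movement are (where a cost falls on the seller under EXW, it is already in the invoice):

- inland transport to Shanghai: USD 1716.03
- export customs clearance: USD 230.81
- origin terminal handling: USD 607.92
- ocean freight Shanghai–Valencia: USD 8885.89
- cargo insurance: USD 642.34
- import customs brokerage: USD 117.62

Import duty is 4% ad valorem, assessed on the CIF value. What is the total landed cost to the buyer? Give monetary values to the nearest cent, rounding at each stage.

Total landed cost: USD 105449.07

EXW: the seller makes goods available at their premises; the buyer bears all onward costs.
CIF value = EXW price + inland to port + export clearance + origin terminal + freight + insurance = 89197.25 + 1716.03 + 230.81 + 607.92 + 8885.89 + 642.34 = 101280.24
Import duty = 101280.24 × 4% = 4051.21
Buyer bears: inland to port 1716.03 + export clearance 230.81 + origin terminal 607.92 + freight 8885.89 + insurance 642.34 + brokerage 117.62 + duty 4051.21 = 16251.82
Landed cost = invoice 89197.25 + 16251.82 = 105449.07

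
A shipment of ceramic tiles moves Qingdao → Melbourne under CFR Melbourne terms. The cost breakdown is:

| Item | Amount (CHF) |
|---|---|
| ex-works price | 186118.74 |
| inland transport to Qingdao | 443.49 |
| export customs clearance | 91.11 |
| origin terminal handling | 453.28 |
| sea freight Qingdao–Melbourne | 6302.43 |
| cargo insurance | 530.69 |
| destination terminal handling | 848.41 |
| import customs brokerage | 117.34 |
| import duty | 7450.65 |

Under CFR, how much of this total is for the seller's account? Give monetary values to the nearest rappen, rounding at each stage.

CFR: the seller pays costs through ocean freight to the destination port, but not insurance.
Seller's account: goods 186118.74 + inland to port 443.49 + export clearance 91.11 + origin terminal 453.28 + freight 6302.43 = 193409.05
Buyer's account: insurance 530.69 + destination terminal 848.41 + brokerage 117.34 + duty 7450.65 = 8947.09

Seller's account: CHF 193409.05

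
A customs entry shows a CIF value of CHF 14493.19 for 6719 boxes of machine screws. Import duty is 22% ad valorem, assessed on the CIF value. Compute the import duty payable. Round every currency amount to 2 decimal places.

Import duty = 14493.19 × 22% = 3188.50

Import duty: CHF 3188.50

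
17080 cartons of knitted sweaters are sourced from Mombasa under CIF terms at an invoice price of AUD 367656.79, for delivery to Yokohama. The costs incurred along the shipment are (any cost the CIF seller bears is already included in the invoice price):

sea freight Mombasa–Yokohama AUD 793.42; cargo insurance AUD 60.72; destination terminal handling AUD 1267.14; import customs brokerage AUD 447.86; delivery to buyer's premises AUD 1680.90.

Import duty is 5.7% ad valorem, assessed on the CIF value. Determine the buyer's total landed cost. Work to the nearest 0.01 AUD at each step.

CIF: the seller pays costs through ocean freight and marine insurance to the destination port.
Already in the invoice (seller's account under CIF): freight, insurance — exclude.
The CIF price already equals the CIF value: 367656.79
Import duty = 367656.79 × 5.7% = 20956.44
Buyer bears: destination terminal 1267.14 + brokerage 447.86 + delivery 1680.90 + duty 20956.44 = 24352.34
Landed cost = invoice 367656.79 + 24352.34 = 392009.13

Total landed cost: AUD 392009.13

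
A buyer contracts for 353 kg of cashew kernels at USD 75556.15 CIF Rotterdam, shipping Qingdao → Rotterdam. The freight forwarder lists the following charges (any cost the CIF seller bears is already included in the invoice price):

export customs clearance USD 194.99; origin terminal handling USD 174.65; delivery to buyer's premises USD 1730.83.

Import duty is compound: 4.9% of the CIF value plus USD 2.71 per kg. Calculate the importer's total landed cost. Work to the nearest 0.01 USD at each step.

Total landed cost: USD 81945.86

CIF: the seller pays costs through ocean freight and marine insurance to the destination port.
Already in the invoice (seller's account under CIF): export clearance, origin terminal — exclude.
The CIF price already equals the CIF value: 75556.15
Ad valorem component: 75556.15 × 4.9% = 3702.25
Specific component: 353 × 2.71 = 956.63
Import duty = 3702.25 + 956.63 = 4658.88
Buyer bears: delivery 1730.83 + duty 4658.88 = 6389.71
Landed cost = invoice 75556.15 + 6389.71 = 81945.86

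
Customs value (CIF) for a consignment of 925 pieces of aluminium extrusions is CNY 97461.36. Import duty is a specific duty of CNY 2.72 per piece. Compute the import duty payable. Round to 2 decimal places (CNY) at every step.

Import duty: CNY 2516.00

Import duty = 925 × 2.72 = 2516.00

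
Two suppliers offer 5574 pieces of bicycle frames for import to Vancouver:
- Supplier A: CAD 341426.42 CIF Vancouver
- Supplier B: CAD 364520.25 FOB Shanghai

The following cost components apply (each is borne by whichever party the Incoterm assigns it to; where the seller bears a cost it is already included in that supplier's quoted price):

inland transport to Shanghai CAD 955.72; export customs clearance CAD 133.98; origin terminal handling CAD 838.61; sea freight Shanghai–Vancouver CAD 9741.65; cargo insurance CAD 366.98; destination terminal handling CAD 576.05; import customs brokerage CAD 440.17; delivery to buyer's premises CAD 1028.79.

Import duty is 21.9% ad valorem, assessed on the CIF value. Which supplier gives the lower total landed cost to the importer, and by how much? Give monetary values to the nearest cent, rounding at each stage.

Supplier A (CIF):
The CIF price already equals the CIF value: 341426.42
Import duty = 341426.42 × 21.9% = 74772.39
Buyer bears (A): 576.05 + 440.17 + 1028.79 = 2045.01
Landed cost (A) = invoice 341426.42 + 2045.01 + duty 74772.39 = 418243.82
Supplier B (FOB):
CIF value = FOB price + freight + insurance = 364520.25 + 9741.65 + 366.98 = 374628.88
Import duty = 374628.88 × 21.9% = 82043.72
Buyer bears (B): 9741.65 + 366.98 + 576.05 + 440.17 + 1028.79 = 12153.64
Landed cost (B) = invoice 364520.25 + 12153.64 + duty 82043.72 = 458717.61
Difference = |418243.82 − 458717.61| = 40473.79

Supplier A is cheaper by CAD 40473.79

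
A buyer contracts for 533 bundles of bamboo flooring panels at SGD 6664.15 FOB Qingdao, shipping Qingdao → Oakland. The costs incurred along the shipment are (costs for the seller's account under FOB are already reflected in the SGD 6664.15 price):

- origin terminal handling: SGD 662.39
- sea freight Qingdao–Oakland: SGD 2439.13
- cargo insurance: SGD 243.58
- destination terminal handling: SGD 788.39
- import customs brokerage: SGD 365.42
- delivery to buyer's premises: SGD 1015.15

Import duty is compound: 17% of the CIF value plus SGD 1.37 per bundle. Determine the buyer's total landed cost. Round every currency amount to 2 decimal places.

Total landed cost: SGD 13835.00

FOB: the seller bears costs until goods are on board at the origin port; the buyer bears freight, insurance and all costs thereafter.
Already in the invoice (seller's account under FOB): origin terminal — exclude.
CIF value = FOB price + freight + insurance = 6664.15 + 2439.13 + 243.58 = 9346.86
Ad valorem component: 9346.86 × 17% = 1588.97
Specific component: 533 × 1.37 = 730.21
Import duty = 1588.97 + 730.21 = 2319.18
Buyer bears: freight 2439.13 + insurance 243.58 + destination terminal 788.39 + brokerage 365.42 + delivery 1015.15 + duty 2319.18 = 7170.85
Landed cost = invoice 6664.15 + 7170.85 = 13835.00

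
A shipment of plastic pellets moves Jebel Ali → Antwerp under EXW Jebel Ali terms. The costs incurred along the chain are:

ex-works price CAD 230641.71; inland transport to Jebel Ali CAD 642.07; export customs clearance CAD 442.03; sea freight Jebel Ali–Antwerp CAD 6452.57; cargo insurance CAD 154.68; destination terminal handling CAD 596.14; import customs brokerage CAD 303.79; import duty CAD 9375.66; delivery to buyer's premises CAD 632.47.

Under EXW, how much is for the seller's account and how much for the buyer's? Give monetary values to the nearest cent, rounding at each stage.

Seller: CAD 230641.71; buyer: CAD 18599.41

EXW: the seller makes goods available at their premises; the buyer bears all onward costs.
Seller's account: goods 230641.71 = 230641.71
Buyer's account: inland to port 642.07 + export clearance 442.03 + freight 6452.57 + insurance 154.68 + destination terminal 596.14 + brokerage 303.79 + duty 9375.66 + delivery 632.47 = 18599.41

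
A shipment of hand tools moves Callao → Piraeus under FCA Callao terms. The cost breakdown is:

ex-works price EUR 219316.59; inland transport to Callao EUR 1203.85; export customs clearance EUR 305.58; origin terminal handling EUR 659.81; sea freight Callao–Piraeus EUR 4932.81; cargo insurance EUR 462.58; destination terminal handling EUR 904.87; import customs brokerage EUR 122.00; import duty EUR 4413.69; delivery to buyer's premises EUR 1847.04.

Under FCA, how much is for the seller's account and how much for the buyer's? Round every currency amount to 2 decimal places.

FCA: the seller delivers export-cleared goods to the carrier; the buyer bears costs from that point.
Seller's account: goods 219316.59 + inland to port 1203.85 + export clearance 305.58 = 220826.02
Buyer's account: origin terminal 659.81 + freight 4932.81 + insurance 462.58 + destination terminal 904.87 + brokerage 122.00 + duty 4413.69 + delivery 1847.04 = 13342.80

Seller: EUR 220826.02; buyer: EUR 13342.80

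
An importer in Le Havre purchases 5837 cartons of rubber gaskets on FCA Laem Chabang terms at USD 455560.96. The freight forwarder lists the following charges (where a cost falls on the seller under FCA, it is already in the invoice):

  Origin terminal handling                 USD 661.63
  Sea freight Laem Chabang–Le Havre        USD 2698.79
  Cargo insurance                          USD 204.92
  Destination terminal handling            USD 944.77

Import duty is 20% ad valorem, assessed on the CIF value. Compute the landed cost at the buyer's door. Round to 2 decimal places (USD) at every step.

Total landed cost: USD 551896.33

FCA: the seller delivers export-cleared goods to the carrier; the buyer bears costs from that point.
CIF value = FCA price + origin terminal + freight + insurance = 455560.96 + 661.63 + 2698.79 + 204.92 = 459126.30
Import duty = 459126.30 × 20% = 91825.26
Buyer bears: origin terminal 661.63 + freight 2698.79 + insurance 204.92 + destination terminal 944.77 + duty 91825.26 = 96335.37
Landed cost = invoice 455560.96 + 96335.37 = 551896.33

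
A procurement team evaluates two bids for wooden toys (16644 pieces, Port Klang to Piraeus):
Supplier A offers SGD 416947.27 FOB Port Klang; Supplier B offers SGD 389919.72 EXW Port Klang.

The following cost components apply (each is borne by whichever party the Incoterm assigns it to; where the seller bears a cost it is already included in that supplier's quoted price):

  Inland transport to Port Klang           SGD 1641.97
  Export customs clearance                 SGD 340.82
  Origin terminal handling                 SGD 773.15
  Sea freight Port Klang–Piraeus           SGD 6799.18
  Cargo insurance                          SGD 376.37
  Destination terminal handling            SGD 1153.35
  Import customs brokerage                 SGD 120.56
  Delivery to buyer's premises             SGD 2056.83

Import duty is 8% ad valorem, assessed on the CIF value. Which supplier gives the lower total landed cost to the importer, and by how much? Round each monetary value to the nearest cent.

Supplier B is cheaper by SGD 26213.34

Supplier A (FOB):
CIF value = FOB price + freight + insurance = 416947.27 + 6799.18 + 376.37 = 424122.82
Import duty = 424122.82 × 8% = 33929.83
Buyer bears (A): 6799.18 + 376.37 + 1153.35 + 120.56 + 2056.83 = 10506.29
Landed cost (A) = invoice 416947.27 + 10506.29 + duty 33929.83 = 461383.39
Supplier B (EXW):
CIF value = EXW price + inland to port + export clearance + origin terminal + freight + insurance = 389919.72 + 1641.97 + 340.82 + 773.15 + 6799.18 + 376.37 = 399851.21
Import duty = 399851.21 × 8% = 31988.10
Buyer bears (B): 1641.97 + 340.82 + 773.15 + 6799.18 + 376.37 + 1153.35 + 120.56 + 2056.83 = 13262.23
Landed cost (B) = invoice 389919.72 + 13262.23 + duty 31988.10 = 435170.05
Difference = |461383.39 − 435170.05| = 26213.34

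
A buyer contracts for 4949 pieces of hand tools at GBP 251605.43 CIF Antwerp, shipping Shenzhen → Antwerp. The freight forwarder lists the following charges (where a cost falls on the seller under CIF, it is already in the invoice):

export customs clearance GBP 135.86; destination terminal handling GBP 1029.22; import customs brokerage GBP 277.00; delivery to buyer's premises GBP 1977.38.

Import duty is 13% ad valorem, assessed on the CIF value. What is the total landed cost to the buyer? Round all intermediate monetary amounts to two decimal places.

Total landed cost: GBP 287597.74

CIF: the seller pays costs through ocean freight and marine insurance to the destination port.
Already in the invoice (seller's account under CIF): export clearance — exclude.
The CIF price already equals the CIF value: 251605.43
Import duty = 251605.43 × 13% = 32708.71
Buyer bears: destination terminal 1029.22 + brokerage 277.00 + delivery 1977.38 + duty 32708.71 = 35992.31
Landed cost = invoice 251605.43 + 35992.31 = 287597.74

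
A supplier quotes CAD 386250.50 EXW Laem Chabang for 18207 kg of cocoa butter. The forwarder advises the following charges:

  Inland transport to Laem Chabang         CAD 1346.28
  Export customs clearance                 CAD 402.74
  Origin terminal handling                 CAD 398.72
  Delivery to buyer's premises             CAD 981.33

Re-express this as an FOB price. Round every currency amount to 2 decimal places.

Not relevant to the conversion: delivery — on the buyer under both terms; not part of either seller's price.
From EXW to FOB, the seller additionally bears: inland to port, export clearance, origin terminal.
FOB price = 386250.50 + 1346.28 + 402.74 + 398.72 = 388398.24

FOB price: CAD 388398.24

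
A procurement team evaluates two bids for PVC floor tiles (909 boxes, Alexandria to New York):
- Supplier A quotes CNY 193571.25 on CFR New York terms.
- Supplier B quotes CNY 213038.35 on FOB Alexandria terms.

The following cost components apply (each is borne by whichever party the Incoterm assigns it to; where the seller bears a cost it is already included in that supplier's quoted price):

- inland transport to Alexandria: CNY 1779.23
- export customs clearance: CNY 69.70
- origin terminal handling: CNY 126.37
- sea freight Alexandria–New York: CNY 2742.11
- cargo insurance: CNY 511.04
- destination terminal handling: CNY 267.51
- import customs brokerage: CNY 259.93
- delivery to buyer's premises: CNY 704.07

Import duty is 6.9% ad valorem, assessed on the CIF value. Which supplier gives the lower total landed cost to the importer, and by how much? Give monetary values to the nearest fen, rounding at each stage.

Supplier A (CFR):
CIF value = CFR price + insurance = 193571.25 + 511.04 = 194082.29
Import duty = 194082.29 × 6.9% = 13391.68
Buyer bears (A): 511.04 + 267.51 + 259.93 + 704.07 = 1742.55
Landed cost (A) = invoice 193571.25 + 1742.55 + duty 13391.68 = 208705.48
Supplier B (FOB):
CIF value = FOB price + freight + insurance = 213038.35 + 2742.11 + 511.04 = 216291.50
Import duty = 216291.50 × 6.9% = 14924.11
Buyer bears (B): 2742.11 + 511.04 + 267.51 + 259.93 + 704.07 = 4484.66
Landed cost (B) = invoice 213038.35 + 4484.66 + duty 14924.11 = 232447.12
Difference = |208705.48 − 232447.12| = 23741.64

Supplier A is cheaper by CNY 23741.64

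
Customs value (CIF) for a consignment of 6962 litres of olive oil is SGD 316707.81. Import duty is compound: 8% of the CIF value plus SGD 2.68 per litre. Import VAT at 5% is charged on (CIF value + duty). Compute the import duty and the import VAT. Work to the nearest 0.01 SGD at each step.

Ad valorem component: 316707.81 × 8% = 25336.62
Specific component: 6962 × 2.68 = 18658.16
Import duty = 25336.62 + 18658.16 = 43994.78
VAT base = CIF + duty = 316707.81 + 43994.78 = 360702.59
Import VAT = 360702.59 × 5% = 18035.13

Import duty: SGD 43994.78; import VAT: SGD 18035.13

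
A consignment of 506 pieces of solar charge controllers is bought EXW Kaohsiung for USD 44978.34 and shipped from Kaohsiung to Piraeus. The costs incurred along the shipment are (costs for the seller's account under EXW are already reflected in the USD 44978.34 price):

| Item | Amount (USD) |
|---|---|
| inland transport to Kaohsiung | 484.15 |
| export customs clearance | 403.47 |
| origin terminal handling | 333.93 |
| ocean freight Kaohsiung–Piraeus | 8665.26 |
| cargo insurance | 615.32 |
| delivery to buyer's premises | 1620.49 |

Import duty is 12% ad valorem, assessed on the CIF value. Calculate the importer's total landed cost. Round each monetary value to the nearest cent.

Total landed cost: USD 63758.62

EXW: the seller makes goods available at their premises; the buyer bears all onward costs.
CIF value = EXW price + inland to port + export clearance + origin terminal + freight + insurance = 44978.34 + 484.15 + 403.47 + 333.93 + 8665.26 + 615.32 = 55480.47
Import duty = 55480.47 × 12% = 6657.66
Buyer bears: inland to port 484.15 + export clearance 403.47 + origin terminal 333.93 + freight 8665.26 + insurance 615.32 + delivery 1620.49 + duty 6657.66 = 18780.28
Landed cost = invoice 44978.34 + 18780.28 = 63758.62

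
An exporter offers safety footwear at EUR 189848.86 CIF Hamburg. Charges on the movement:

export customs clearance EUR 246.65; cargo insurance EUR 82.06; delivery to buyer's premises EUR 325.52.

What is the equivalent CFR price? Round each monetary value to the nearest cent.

CFR price: EUR 189766.80

Not relevant to the conversion: export clearance — on the seller under both CIF and CFR; already in the CIF price and stays in the CFR price. delivery — on the buyer under both terms; not part of either seller's price.
From CIF to CFR, the seller no longer bears: insurance.
CFR price = 189848.86 − 82.06 = 189766.80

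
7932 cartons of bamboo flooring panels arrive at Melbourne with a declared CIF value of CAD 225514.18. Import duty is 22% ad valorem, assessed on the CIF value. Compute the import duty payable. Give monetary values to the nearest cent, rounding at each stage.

Import duty = 225514.18 × 22% = 49613.12

Import duty: CAD 49613.12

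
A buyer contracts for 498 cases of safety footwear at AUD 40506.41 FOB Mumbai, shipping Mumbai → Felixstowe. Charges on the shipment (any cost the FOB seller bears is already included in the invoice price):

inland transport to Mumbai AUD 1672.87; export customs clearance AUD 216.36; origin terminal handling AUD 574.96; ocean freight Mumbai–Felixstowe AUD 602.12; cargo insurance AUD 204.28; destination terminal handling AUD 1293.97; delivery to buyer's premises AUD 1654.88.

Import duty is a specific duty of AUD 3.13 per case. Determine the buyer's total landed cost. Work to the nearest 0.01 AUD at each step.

Total landed cost: AUD 45820.40

FOB: the seller bears costs until goods are on board at the origin port; the buyer bears freight, insurance and all costs thereafter.
Already in the invoice (seller's account under FOB): inland to port, export clearance, origin terminal — exclude.
CIF value = FOB price + freight + insurance = 40506.41 + 602.12 + 204.28 = 41312.81
Import duty = 498 × 3.13 = 1558.74
Buyer bears: freight 602.12 + insurance 204.28 + destination terminal 1293.97 + delivery 1654.88 + duty 1558.74 = 5313.99
Landed cost = invoice 40506.41 + 5313.99 = 45820.40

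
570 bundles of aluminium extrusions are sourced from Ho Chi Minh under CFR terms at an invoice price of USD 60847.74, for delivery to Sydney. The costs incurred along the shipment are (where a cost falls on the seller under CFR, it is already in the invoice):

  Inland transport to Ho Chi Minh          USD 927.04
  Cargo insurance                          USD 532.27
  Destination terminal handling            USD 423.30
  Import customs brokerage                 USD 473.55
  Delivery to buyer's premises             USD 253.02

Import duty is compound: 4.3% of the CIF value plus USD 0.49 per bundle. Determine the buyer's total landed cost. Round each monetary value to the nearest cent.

CFR: the seller pays costs through ocean freight to the destination port, but not insurance.
Already in the invoice (seller's account under CFR): inland to port — exclude.
CIF value = CFR price + insurance = 60847.74 + 532.27 = 61380.01
Ad valorem component: 61380.01 × 4.3% = 2639.34
Specific component: 570 × 0.49 = 279.30
Import duty = 2639.34 + 279.30 = 2918.64
Buyer bears: insurance 532.27 + destination terminal 423.30 + brokerage 473.55 + delivery 253.02 + duty 2918.64 = 4600.78
Landed cost = invoice 60847.74 + 4600.78 = 65448.52

Total landed cost: USD 65448.52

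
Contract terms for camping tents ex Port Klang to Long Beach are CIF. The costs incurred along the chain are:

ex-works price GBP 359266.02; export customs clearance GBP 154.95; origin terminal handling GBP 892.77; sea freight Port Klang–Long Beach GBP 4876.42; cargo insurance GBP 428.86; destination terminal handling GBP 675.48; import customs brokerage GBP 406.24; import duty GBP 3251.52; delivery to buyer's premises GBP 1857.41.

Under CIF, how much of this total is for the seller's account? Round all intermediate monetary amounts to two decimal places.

Seller's account: GBP 365619.02

CIF: the seller pays costs through ocean freight and marine insurance to the destination port.
Seller's account: goods 359266.02 + export clearance 154.95 + origin terminal 892.77 + freight 4876.42 + insurance 428.86 = 365619.02
Buyer's account: destination terminal 675.48 + brokerage 406.24 + duty 3251.52 + delivery 1857.41 = 6190.65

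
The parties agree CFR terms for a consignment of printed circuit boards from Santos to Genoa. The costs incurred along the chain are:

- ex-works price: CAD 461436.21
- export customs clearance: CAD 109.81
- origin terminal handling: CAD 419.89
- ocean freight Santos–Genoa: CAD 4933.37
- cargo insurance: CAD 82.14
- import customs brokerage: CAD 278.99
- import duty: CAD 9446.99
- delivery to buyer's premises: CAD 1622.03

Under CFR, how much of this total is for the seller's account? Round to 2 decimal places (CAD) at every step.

Seller's account: CAD 466899.28

CFR: the seller pays costs through ocean freight to the destination port, but not insurance.
Seller's account: goods 461436.21 + export clearance 109.81 + origin terminal 419.89 + freight 4933.37 = 466899.28
Buyer's account: insurance 82.14 + brokerage 278.99 + duty 9446.99 + delivery 1622.03 = 11430.15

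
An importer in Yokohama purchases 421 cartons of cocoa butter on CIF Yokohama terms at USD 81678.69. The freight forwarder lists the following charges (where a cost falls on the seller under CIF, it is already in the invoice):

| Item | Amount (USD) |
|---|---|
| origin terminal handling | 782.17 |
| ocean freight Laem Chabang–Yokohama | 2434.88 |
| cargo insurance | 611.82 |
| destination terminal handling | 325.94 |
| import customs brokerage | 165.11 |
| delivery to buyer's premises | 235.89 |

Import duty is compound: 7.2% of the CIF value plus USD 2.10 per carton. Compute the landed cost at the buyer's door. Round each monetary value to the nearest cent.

CIF: the seller pays costs through ocean freight and marine insurance to the destination port.
Already in the invoice (seller's account under CIF): origin terminal, freight, insurance — exclude.
The CIF price already equals the CIF value: 81678.69
Ad valorem component: 81678.69 × 7.2% = 5880.87
Specific component: 421 × 2.10 = 884.10
Import duty = 5880.87 + 884.10 = 6764.97
Buyer bears: destination terminal 325.94 + brokerage 165.11 + delivery 235.89 + duty 6764.97 = 7491.91
Landed cost = invoice 81678.69 + 7491.91 = 89170.60

Total landed cost: USD 89170.60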